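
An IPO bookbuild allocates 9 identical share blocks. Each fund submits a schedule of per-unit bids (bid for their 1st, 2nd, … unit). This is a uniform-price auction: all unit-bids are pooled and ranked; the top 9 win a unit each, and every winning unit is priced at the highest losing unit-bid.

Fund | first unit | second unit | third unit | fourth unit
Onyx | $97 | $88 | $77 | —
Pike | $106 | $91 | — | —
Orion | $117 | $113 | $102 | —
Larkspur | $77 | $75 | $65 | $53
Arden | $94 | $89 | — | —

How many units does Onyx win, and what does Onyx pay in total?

Pooled unit-bids ranked (top 9): 117 (Orion-1), 113 (Orion-2), 106 (Pike-1), 102 (Orion-3), 97 (Onyx-1), 94 (Arden-1), 91 (Pike-2), 89 (Arden-2), 88 (Onyx-2)
The (k+1)-th unit-bid is $77.
Onyx wins 2 unit(s) at $77 each.

Onyx: 2 units, pays $154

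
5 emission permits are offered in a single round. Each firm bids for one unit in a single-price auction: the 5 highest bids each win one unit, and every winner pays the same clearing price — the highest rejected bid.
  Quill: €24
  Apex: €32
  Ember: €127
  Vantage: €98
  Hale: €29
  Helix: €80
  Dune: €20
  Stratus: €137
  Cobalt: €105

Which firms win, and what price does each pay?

Stratus, Ember, Cobalt, Vantage, Helix; each pays €32

Ordering the bids: 137 (Stratus), 127 (Ember), 105 (Cobalt), 98 (Vantage), 80 (Helix), 32 (Apex), 29 (Hale), …
Top 5: Stratus, Ember, Cobalt, Vantage, Helix.
Highest unsuccessful bid: €32 → clearing price.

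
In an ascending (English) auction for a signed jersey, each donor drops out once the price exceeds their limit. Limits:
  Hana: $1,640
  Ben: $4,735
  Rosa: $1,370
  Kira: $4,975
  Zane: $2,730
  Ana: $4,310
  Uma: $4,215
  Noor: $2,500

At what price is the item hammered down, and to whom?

Kira wins at $4,735

Limits in order: 4,975 (Kira) > 4,735 (Ben) > 4,310 (Ana) > 4,215 (Uma) > 2,730 (Zane) > 2,500 (Noor) > …
Once the price passes $4,735, only Kira is left; the hammer falls at Ben's limit of $4,735.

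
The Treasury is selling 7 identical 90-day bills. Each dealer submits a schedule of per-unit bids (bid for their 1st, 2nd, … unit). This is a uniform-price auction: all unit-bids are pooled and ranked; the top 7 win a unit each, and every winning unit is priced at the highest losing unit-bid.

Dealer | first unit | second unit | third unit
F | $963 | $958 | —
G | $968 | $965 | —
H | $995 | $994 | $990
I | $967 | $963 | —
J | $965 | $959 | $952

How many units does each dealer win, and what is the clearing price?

G 2, H 3, I 1, J 1; clearing price $963

All unit-bids, highest first — top 7: 995 (H-1), 994 (H-2), 990 (H-3), 968 (G-1), 967 (I-1), 965 (G-2), 965 (J-1)
The (k+1)-th unit-bid is $963.
Allocation: G 2, H 3, I 1, J 1.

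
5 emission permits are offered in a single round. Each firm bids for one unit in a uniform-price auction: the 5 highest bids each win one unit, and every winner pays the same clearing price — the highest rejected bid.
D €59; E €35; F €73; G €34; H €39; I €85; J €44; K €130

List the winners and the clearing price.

K, I, F, D, J; each pays €39

Bids ranked high→low: 130 (K), 85 (I), 73 (F), 59 (D), 44 (J), 39 (H), 35 (E), …
The 5 highest are K, I, F, D, J.
Highest unsuccessful bid: €39 → clearing price.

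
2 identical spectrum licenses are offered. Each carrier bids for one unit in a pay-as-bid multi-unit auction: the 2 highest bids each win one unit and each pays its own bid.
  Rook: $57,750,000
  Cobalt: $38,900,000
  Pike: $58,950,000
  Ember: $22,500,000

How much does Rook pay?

Bids ranked high→low: 58,950,000 (Pike), 57,750,000 (Rook), 38,900,000 (Cobalt), 22,500,000 (Ember)
The 2 highest are Pike, Rook.
Rook wins → own bid $57,750,000.

Rook pays $57,750,000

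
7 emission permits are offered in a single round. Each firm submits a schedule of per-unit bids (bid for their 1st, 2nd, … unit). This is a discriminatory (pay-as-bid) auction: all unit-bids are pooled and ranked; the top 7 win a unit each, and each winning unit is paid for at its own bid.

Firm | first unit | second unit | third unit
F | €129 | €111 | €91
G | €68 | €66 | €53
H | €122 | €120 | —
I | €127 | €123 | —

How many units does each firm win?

F 3, H 2, I 2

All unit-bids, highest first — top 7: 129 (F-1), 127 (I-1), 123 (I-2), 122 (H-1), 120 (H-2), 111 (F-2), 91 (F-3)
Next rejected bid: €68 (not a price — pay-as-bid).
Allocation: F 3, H 2, I 2.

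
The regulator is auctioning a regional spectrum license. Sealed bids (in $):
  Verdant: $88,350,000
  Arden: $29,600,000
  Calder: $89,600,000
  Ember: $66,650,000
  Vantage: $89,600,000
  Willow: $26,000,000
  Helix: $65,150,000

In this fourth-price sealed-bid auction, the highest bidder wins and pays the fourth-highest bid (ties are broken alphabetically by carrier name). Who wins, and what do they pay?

Calder pays $66,650,000

Fourth-price sealed-bid auction: the highest bidder wins and pays the fourth-highest bid.
Bids in order: 89,600,000 (Calder) > 89,600,000 (Vantage) > 88,350,000 (Verdant) > 66,650,000 (Ember) > 65,150,000 (Helix) > 29,600,000 (Arden) > …
Tie at $89,600,000 → Calder wins by tie-break.
Calder is highest; pays the fourth-highest bid, $66,650,000.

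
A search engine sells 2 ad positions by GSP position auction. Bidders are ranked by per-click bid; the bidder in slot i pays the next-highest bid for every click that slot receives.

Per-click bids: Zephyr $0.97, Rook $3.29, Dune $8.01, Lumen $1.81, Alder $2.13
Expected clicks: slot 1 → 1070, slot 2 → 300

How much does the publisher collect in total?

Total revenue: $4159.30

Sorting advertisers: $8.01 (Dune) > $3.29 (Rook) > $2.13 (Alder) > …
Slot 1: Dune pays $3.29 × 1070 = $3520.30
Slot 2: Rook pays $2.13 × 300 = $639.00
Total = $4159.30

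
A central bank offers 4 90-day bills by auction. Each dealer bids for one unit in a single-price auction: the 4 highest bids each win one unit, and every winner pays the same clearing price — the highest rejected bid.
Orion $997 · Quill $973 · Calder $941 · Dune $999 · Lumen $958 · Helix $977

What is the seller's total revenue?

Ordering the bids: 999 (Dune), 997 (Orion), 977 (Helix), 973 (Quill), 958 (Lumen), 941 (Calder)
Top 4: Dune, Orion, Helix, Quill.
Highest unsuccessful bid: $958 → clearing price.
Total revenue = 4 × $958 = $3,832.

Total revenue: $3,832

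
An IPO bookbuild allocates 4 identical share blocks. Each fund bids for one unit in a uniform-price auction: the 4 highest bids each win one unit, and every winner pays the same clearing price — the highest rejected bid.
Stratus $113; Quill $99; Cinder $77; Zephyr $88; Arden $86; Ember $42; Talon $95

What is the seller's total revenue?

Total revenue: $344

Bids ranked high→low: 113 (Stratus), 99 (Quill), 95 (Talon), 88 (Zephyr), 86 (Arden), 77 (Cinder), …
Top 4: Stratus, Quill, Talon, Zephyr.
First losing bid is Arden's $86, which sets the uniform price.
Total revenue = 4 × $86 = $344.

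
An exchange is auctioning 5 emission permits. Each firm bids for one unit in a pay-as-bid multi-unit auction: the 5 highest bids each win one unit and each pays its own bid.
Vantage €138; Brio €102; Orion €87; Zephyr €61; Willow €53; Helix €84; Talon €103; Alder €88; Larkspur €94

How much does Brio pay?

Ordering the bids: 138 (Vantage), 103 (Talon), 102 (Brio), 94 (Larkspur), 88 (Alder), 87 (Orion), 84 (Helix), …
Top 5: Vantage, Talon, Brio, Larkspur, Alder.
Brio wins → own bid €102.

Brio pays €102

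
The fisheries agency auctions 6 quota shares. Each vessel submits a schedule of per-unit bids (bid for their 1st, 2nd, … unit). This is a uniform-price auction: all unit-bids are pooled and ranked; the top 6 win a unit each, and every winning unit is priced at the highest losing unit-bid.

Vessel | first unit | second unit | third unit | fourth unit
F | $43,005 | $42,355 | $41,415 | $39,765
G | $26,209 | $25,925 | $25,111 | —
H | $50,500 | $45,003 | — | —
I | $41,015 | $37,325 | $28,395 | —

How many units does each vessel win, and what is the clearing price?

F 3, H 2, I 1; clearing price $39,765

Pooled unit-bids ranked (top 6): 50,500 (H-1), 45,003 (H-2), 43,005 (F-1), 42,355 (F-2), 41,415 (F-3), 41,015 (I-1)
Highest rejected unit-bid = $39,765.
Allocation: F 3, H 2, I 1.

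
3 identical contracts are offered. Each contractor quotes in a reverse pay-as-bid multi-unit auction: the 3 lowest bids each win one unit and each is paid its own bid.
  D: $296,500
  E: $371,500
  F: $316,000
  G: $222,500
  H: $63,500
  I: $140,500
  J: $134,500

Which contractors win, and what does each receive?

H $63,500, J $134,500, I $140,500

Sorting: 63,500 (H), 134,500 (J), 140,500 (I), 222,500 (G), 296,500 (D), …
The 3 lowest are H, J, I.
Each winner is paid its own bid: H $63,500, J $134,500, I $140,500.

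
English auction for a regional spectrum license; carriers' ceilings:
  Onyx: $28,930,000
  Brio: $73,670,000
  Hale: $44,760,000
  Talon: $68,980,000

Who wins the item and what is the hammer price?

Sorting limits: 73,670,000 (Brio) > 68,980,000 (Talon) > 44,760,000 (Hale) > 28,930,000 (Onyx)
Bidding ends when Talon exits at $68,980,000; Brio takes it.

Brio wins at $68,980,000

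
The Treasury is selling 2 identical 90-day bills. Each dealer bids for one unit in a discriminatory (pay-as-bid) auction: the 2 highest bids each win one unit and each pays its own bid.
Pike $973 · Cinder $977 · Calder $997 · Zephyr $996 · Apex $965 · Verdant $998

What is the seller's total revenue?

Total revenue: $1,995

Sorting: 998 (Verdant), 997 (Calder), 996 (Zephyr), 977 (Cinder), …
The 2 highest are Verdant, Calder.
Total revenue = 998 + 997 = $1,995.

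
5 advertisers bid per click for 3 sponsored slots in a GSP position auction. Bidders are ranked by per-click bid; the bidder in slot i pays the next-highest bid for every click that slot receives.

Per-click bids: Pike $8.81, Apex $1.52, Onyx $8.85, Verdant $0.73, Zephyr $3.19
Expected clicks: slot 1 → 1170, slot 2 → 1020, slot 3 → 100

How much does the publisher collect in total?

Per-click bids in order: $8.85 (Onyx) > $8.81 (Pike) > $3.19 (Zephyr) > $1.52 (Apex) > …
Slot 1: Onyx pays $8.81 × 1170 = $10307.70
Slot 2: Pike pays $3.19 × 1020 = $3253.80
Slot 3: Zephyr pays $1.52 × 100 = $152.00
Total = $13713.50

Total revenue: $13713.50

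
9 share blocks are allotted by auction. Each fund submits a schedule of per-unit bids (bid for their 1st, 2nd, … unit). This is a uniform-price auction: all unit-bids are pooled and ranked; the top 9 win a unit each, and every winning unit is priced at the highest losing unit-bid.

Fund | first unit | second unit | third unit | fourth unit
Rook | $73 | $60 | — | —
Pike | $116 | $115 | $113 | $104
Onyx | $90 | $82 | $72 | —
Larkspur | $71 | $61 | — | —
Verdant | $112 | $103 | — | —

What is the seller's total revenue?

Total revenue: $648

Pooled unit-bids ranked (top 9): 116 (Pike-1), 115 (Pike-2), 113 (Pike-3), 112 (Verdant-1), 104 (Pike-4), 103 (Verdant-2), 90 (Onyx-1), 82 (Onyx-2), 73 (Rook-1)
Highest rejected unit-bid = $72.
Allocation: Onyx 2, Pike 4, Rook 1, Verdant 2. Every unit priced at $72.
Revenue = 9 × 72 = $648.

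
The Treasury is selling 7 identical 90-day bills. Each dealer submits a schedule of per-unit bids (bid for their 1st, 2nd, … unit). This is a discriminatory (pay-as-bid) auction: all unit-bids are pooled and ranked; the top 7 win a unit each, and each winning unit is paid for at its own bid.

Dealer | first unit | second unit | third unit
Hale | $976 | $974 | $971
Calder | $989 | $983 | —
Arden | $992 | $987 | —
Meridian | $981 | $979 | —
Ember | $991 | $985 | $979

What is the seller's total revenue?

Pooled unit-bids ranked (top 7): 992 (Arden-1), 991 (Ember-1), 989 (Calder-1), 987 (Arden-2), 985 (Ember-2), 983 (Calder-2), 981 (Meridian-1)
Next rejected bid: $979 (not a price — pay-as-bid).
Each winning unit pays its own bid.
Revenue = 992 + 991 + 989 + 987 + 985 + 983 + 981 = $6,908.

Total revenue: $6,908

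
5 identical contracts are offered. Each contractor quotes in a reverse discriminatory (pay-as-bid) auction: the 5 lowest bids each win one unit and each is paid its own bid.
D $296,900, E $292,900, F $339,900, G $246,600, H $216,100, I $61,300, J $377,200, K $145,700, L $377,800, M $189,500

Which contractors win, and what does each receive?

I $61,300, K $145,700, M $189,500, H $216,100, G $246,600

Ordering the bids: 61,300 (I), 145,700 (K), 189,500 (M), 216,100 (H), 246,600 (G), 292,900 (E), 296,900 (D), …
Lowest 5: I, K, M, H, G.
Each winner is paid its own bid: I $61,300, K $145,700, M $189,500, H $216,100, G $246,600.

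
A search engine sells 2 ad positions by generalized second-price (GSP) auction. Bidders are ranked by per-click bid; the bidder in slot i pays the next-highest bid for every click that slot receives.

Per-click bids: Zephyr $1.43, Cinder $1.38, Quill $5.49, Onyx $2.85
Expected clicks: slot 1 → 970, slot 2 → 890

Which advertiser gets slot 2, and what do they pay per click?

Ranked by bid: $5.49 (Quill) > $2.85 (Onyx) > $1.43 (Zephyr) > …
Slot 2 goes to the second-ranked bidder, Onyx, who pays the next bid down: $1.43/click.

Onyx; $1.43 per click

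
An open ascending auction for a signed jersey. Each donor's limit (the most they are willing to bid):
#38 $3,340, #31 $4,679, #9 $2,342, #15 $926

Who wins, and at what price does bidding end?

#31 wins at $3,340

Rule: the price rises until one bidder remains; the winner pays the price at which the last rival dropped out.
Sorting limits: 4,679 (#31) > 3,340 (#38) > 2,342 (#9) > 926 (#15)
#38 is the last rival to drop out, at $3,340; #31 remains and wins at that price.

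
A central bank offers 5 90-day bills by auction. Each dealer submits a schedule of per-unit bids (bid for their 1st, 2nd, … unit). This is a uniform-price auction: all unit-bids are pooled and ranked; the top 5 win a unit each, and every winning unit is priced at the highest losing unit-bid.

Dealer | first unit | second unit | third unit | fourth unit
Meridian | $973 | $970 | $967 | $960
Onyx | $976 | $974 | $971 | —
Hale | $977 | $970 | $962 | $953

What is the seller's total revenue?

Pooled unit-bids ranked (top 5): 977 (Hale-1), 976 (Onyx-1), 974 (Onyx-2), 973 (Meridian-1), 971 (Onyx-3)
Highest rejected unit-bid = $970.
Allocation: Hale 1, Meridian 1, Onyx 3. Every unit priced at $970.
Revenue = 5 × 970 = $4,850.

Total revenue: $4,850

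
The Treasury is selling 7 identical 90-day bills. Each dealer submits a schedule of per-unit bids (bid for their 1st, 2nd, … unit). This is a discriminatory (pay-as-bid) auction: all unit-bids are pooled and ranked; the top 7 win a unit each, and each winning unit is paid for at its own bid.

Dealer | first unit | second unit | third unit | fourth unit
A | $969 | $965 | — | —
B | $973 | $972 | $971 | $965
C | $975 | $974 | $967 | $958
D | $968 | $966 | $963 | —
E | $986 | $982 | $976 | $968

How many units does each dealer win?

B 2, C 2, E 3

All unit-bids, highest first — top 7: 986 (E-1), 982 (E-2), 976 (E-3), 975 (C-1), 974 (C-2), 973 (B-1), 972 (B-2)
Next rejected bid: $971 (not a price — pay-as-bid).
Allocation: B 2, C 2, E 3.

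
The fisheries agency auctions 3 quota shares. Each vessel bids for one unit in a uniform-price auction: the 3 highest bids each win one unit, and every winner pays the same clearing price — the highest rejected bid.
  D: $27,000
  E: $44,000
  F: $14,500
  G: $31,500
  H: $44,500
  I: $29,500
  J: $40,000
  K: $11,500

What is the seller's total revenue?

Total revenue: $94,500

Sorting: 44,500 (H), 44,000 (E), 40,000 (J), 31,500 (G), 29,500 (I), …
Winners (3 units): H, E, J.
Highest unsuccessful bid: $31,500 → clearing price.
Total revenue = 3 × $31,500 = $94,500.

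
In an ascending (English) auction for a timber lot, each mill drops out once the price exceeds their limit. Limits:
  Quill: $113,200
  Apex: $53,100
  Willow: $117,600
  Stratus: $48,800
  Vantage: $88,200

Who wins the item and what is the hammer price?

Limits in order: 117,600 (Willow) > 113,200 (Quill) > 88,200 (Vantage) > 53,100 (Apex) > 48,800 (Stratus)
Once the price passes $113,200, only Willow is left; the hammer falls at Quill's limit of $113,200.

Willow wins at $113,200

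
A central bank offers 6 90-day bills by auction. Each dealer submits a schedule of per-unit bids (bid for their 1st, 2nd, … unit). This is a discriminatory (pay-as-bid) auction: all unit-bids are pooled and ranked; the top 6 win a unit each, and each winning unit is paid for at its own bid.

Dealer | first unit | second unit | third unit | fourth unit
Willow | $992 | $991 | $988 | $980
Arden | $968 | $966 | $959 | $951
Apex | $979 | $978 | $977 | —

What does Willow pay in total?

All unit-bids, highest first — top 6: 992 (Willow-1), 991 (Willow-2), 988 (Willow-3), 980 (Willow-4), 979 (Apex-1), 978 (Apex-2)
Next rejected bid: $977 (not a price — pay-as-bid).
Willow's winning unit-bids: 992 + 991 + 988 + 980 = $3,951.

Willow pays $3,951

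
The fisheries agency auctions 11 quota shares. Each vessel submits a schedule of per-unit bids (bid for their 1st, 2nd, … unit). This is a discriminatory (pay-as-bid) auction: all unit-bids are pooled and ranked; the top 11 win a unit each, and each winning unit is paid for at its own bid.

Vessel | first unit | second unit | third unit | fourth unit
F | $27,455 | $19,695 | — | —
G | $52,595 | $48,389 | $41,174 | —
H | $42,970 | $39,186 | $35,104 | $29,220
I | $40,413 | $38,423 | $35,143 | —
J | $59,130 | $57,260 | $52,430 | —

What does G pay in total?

G pays $142,158

All unit-bids, highest first — top 11: 59,130 (J-1), 57,260 (J-2), 52,595 (G-1), 52,430 (J-3), 48,389 (G-2), 42,970 (H-1), 41,174 (G-3), 40,413 (I-1), 39,186 (H-2), 38,423 (I-2), 35,143 (I-3)
Next rejected bid: $35,104 (not a price — pay-as-bid).
G's winning unit-bids: 52,595 + 48,389 + 41,174 = $142,158.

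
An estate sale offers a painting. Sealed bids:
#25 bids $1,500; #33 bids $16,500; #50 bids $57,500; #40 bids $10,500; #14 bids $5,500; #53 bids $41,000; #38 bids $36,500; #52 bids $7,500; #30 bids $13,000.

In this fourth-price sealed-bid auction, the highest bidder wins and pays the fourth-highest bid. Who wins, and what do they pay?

#50 pays $16,500

Rule: the highest bidder wins and pays the fourth-highest bid.
Sorting bids: 57,500 (#50) > 41,000 (#53) > 36,500 (#38) > 16,500 (#33) > 13,000 (#30) > 10,500 (#40) > …
#50 wins; payment is bid #4 in the ranking = $16,500.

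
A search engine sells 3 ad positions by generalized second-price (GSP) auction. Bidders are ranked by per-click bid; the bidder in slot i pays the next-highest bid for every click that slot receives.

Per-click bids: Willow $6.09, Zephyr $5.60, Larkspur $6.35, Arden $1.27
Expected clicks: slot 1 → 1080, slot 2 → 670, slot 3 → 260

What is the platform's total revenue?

Ranked by bid: $6.35 (Larkspur) > $6.09 (Willow) > $5.60 (Zephyr) > $1.27 (Arden)
Slot 1: Larkspur pays $6.09 × 1080 = $6577.20
Slot 2: Willow pays $5.60 × 670 = $3752.00
Slot 3: Zephyr pays $1.27 × 260 = $330.20
Total = $10659.40

Total revenue: $10659.40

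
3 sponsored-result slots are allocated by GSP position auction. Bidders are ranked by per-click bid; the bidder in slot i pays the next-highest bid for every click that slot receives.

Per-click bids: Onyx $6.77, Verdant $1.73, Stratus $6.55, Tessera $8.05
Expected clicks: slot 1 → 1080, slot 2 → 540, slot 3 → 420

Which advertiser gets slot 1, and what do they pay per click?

Per-click bids in order: $8.05 (Tessera) > $6.77 (Onyx) > $6.55 (Stratus) > $1.73 (Verdant)
Slot 1 goes to the first-ranked bidder, Tessera, who pays the next bid down: $6.77/click.

Tessera; $6.77 per click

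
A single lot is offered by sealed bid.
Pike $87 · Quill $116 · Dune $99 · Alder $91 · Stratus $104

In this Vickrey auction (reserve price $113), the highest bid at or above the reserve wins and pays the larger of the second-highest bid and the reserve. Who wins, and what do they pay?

Quill pays $113

Sorting bids: 116 (Quill) > 104 (Stratus) > 99 (Dune) > 91 (Alder) > 87 (Pike)
Quill has the top bid at or above the reserve ($116).
Second-highest bid $104 is below the reserve $113, so the reserve binds → payment $113.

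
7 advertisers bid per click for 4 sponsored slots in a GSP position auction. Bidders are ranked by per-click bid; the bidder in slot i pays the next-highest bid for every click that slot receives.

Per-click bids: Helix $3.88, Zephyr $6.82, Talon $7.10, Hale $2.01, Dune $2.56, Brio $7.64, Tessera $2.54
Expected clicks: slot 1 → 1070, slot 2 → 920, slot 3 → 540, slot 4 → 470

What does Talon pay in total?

Ranked by bid: $7.64 (Brio) > $7.10 (Talon) > $6.82 (Zephyr) > $3.88 (Helix) > $2.56 (Dune) > …
Talon holds slot 2 → pays next bid $6.82 × 920 clicks = $6274.40.

Talon pays $6274.40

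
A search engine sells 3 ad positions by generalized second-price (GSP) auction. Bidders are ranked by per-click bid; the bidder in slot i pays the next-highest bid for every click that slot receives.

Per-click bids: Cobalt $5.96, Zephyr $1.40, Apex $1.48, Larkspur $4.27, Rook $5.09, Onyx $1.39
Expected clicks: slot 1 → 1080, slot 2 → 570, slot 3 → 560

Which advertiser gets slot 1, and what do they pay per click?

Per-click bids in order: $5.96 (Cobalt) > $5.09 (Rook) > $4.27 (Larkspur) > $1.48 (Apex) > …
Slot 1 goes to the first-ranked bidder, Cobalt, who pays the next bid down: $5.09/click.

Cobalt; $5.09 per click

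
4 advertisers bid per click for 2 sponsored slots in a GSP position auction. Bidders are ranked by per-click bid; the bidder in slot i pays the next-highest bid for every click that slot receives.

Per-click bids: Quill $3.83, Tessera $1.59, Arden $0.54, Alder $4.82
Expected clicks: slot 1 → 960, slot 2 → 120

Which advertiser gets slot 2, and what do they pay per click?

Per-click bids in order: $4.82 (Alder) > $3.83 (Quill) > $1.59 (Tessera) > …
Slot 2 goes to the second-ranked bidder, Quill, who pays the next bid down: $1.59/click.

Quill; $1.59 per click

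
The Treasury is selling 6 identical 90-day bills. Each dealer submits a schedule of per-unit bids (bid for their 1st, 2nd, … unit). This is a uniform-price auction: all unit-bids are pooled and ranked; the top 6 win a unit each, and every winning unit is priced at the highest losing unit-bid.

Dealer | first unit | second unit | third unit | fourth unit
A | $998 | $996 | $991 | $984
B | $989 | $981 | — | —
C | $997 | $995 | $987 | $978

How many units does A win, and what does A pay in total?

A: 3 units, pays $2,961

All unit-bids, highest first — top 6: 998 (A-1), 997 (C-1), 996 (A-2), 995 (C-2), 991 (A-3), 989 (B-1)
First bid not allocated: $987.
A wins 3 unit(s) at $987 each.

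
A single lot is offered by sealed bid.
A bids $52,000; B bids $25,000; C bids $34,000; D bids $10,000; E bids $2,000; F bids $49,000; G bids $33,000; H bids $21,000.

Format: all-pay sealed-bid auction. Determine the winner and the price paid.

A pays $52,000

All-pay sealed-bid auction: the highest bidder wins the item, but every bidder pays their own bid.
Bids ranked: 52,000 (A) > 49,000 (F) > 34,000 (C) > 33,000 (G) > 25,000 (B) > 21,000 (H) > …
A wins with the top bid; all bids are sunk regardless.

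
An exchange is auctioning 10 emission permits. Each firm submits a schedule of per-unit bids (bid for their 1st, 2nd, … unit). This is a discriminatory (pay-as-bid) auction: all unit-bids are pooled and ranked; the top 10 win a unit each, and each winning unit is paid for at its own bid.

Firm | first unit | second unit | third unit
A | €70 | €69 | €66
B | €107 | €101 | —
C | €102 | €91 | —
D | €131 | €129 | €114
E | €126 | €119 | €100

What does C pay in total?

All unit-bids, highest first — top 10: 131 (D-1), 129 (D-2), 126 (E-1), 119 (E-2), 114 (D-3), 107 (B-1), 102 (C-1), 101 (B-2), 100 (E-3), 91 (C-2)
Next rejected bid: €70 (not a price — pay-as-bid).
C's winning unit-bids: 102 + 91 = €193.

C pays €193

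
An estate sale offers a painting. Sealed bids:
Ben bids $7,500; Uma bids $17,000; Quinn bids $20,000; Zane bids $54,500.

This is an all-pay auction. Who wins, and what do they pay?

Zane pays $54,500

Rule: the highest bidder wins the item, but every bidder pays their own bid.
Sorting bids: 54,500 (Zane) > 20,000 (Quinn) > 17,000 (Uma) > 7,500 (Ben)
Zane wins with the top bid; all bids are sunk regardless.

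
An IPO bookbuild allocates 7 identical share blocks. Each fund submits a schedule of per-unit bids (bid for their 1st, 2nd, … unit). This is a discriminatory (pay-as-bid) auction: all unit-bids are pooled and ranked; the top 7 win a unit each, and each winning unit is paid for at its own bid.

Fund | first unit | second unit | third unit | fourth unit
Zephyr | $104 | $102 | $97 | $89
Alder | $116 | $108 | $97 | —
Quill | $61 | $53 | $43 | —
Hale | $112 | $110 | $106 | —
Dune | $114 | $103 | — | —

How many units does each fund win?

Pooled unit-bids ranked (top 7): 116 (Alder-1), 114 (Dune-1), 112 (Hale-1), 110 (Hale-2), 108 (Alder-2), 106 (Hale-3), 104 (Zephyr-1)
Next rejected bid: $103 (not a price — pay-as-bid).
Allocation: Alder 2, Dune 1, Hale 3, Zephyr 1.

Alder 2, Dune 1, Hale 3, Zephyr 1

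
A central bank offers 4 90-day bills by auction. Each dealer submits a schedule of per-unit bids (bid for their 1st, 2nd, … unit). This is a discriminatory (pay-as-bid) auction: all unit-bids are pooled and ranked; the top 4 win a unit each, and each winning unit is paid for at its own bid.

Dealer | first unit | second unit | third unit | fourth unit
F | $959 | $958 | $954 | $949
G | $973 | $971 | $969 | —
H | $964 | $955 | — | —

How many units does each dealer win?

G 3, H 1

All unit-bids, highest first — top 4: 973 (G-1), 971 (G-2), 969 (G-3), 964 (H-1)
Next rejected bid: $959 (not a price — pay-as-bid).
Allocation: G 3, H 1.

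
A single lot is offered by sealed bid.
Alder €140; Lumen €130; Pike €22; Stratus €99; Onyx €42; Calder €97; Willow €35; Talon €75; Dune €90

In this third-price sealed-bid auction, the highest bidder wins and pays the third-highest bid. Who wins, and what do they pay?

Alder pays €99

Third-price sealed-bid auction: the highest bidder wins and pays the third-highest bid.
Bids ranked: 140 (Alder) > 130 (Lumen) > 99 (Stratus) > 97 (Calder) > 90 (Dune) > 75 (Talon) > …
Alder is highest; pays the third-highest bid, €99.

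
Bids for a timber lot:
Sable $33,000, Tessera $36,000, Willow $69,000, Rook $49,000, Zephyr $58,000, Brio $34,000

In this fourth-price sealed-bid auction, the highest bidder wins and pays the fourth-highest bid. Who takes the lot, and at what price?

Bids in order: 69,000 (Willow) > 58,000 (Zephyr) > 49,000 (Rook) > 36,000 (Tessera) > 34,000 (Brio) > 33,000 (Sable)
Willow wins; payment is bid #4 in the ranking = $36,000.

Willow pays $36,000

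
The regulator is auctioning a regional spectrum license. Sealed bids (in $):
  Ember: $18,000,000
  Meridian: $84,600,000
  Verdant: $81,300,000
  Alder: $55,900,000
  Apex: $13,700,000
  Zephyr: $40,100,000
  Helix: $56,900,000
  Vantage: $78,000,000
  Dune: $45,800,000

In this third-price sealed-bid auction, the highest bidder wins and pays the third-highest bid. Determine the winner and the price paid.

Meridian pays $78,000,000

Sorting bids: 84,600,000 (Meridian) > 81,300,000 (Verdant) > 78,000,000 (Vantage) > 56,900,000 (Helix) > 55,900,000 (Alder) > 45,800,000 (Dune) > …
Meridian is highest; pays the third-highest bid, $78,000,000.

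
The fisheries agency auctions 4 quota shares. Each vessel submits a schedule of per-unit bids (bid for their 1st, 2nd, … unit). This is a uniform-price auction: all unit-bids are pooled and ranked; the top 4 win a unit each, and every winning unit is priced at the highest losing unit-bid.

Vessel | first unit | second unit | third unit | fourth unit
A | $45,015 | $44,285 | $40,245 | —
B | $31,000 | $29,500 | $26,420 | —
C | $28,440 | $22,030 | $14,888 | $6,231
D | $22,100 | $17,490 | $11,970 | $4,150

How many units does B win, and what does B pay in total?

B: 1 unit, pays $29,500

Pooled unit-bids ranked (top 4): 45,015 (A-1), 44,285 (A-2), 40,245 (A-3), 31,000 (B-1)
Highest rejected unit-bid = $29,500.
B wins 1 unit(s) at $29,500 each.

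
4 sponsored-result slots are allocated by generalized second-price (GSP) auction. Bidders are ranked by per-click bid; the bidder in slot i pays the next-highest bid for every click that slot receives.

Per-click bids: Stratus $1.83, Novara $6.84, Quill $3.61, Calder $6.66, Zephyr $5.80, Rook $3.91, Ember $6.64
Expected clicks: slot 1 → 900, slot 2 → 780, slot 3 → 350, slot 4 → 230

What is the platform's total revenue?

Ranked by bid: $6.84 (Novara) > $6.66 (Calder) > $6.64 (Ember) > $5.80 (Zephyr) > $3.91 (Rook) > …
Slot 1: Novara pays $6.66 × 900 = $5994.00
Slot 2: Calder pays $6.64 × 780 = $5179.20
Slot 3: Ember pays $5.80 × 350 = $2030.00
Slot 4: Zephyr pays $3.91 × 230 = $899.30
Total = $14102.50

Total revenue: $14102.50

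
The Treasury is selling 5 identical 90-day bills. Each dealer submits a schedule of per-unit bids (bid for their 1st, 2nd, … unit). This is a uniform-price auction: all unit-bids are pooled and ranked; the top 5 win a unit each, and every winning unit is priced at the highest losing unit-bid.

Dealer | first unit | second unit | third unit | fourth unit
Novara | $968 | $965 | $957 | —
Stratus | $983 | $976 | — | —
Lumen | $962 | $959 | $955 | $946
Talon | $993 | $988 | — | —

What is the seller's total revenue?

Total revenue: $4,825

Pooled unit-bids ranked (top 5): 993 (Talon-1), 988 (Talon-2), 983 (Stratus-1), 976 (Stratus-2), 968 (Novara-1)
First bid not allocated: $965.
Allocation: Novara 1, Stratus 2, Talon 2. Every unit priced at $965.
Revenue = 5 × 965 = $4,825.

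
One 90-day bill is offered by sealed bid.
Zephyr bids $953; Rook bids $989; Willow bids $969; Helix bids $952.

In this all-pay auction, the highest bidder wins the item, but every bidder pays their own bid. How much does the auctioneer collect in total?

Total revenue: $3,863

Rule: the highest bidder wins the item, but every bidder pays their own bid.
Sorting bids: 989 (Rook) > 969 (Willow) > 953 (Zephyr) > 952 (Helix)
Rook wins with the top bid; all bids are sunk regardless.
Every bidder forfeits their bid regardless of winning.
Revenue = 953 + 989 + 969 + 952 = $3,863.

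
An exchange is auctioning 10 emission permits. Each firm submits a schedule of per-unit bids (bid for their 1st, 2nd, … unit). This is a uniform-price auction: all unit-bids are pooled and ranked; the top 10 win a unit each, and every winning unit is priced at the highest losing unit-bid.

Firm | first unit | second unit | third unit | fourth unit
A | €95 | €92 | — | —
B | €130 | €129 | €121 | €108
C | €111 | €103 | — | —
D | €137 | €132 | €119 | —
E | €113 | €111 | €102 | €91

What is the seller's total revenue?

Total revenue: €1,030

Pooled unit-bids ranked (top 10): 137 (D-1), 132 (D-2), 130 (B-1), 129 (B-2), 121 (B-3), 119 (D-3), 113 (E-1), 111 (C-1), 111 (E-2), 108 (B-4)
First bid not allocated: €103.
Allocation: B 4, C 1, D 3, E 2. Every unit priced at €103.
Revenue = 10 × 103 = €1,030.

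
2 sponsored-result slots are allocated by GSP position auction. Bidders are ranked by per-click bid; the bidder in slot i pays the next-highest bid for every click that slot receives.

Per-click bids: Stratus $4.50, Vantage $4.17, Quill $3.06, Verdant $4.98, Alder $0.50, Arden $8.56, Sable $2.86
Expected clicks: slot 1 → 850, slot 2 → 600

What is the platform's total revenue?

Total revenue: $6933.00

Ranked by bid: $8.56 (Arden) > $4.98 (Verdant) > $4.50 (Stratus) > …
Slot 1: Arden pays $4.98 × 850 = $4233.00
Slot 2: Verdant pays $4.50 × 600 = $2700.00
Total = $6933.00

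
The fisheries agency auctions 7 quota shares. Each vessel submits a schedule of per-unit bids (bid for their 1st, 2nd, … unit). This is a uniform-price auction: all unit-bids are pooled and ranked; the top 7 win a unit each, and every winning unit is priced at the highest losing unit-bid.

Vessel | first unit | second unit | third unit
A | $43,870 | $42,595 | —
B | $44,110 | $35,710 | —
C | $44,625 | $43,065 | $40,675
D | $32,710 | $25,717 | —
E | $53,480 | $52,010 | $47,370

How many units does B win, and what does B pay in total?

B: 1 unit, pays $42,595

Pooled unit-bids ranked (top 7): 53,480 (E-1), 52,010 (E-2), 47,370 (E-3), 44,625 (C-1), 44,110 (B-1), 43,870 (A-1), 43,065 (C-2)
Highest rejected unit-bid = $42,595.
B wins 1 unit(s) at $42,595 each.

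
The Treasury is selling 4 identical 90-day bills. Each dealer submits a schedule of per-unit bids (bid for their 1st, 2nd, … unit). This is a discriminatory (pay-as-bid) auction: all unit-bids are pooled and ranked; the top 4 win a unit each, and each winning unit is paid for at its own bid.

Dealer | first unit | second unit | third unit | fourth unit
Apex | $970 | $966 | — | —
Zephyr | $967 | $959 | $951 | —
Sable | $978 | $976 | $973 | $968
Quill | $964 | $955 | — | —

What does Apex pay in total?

Pooled unit-bids ranked (top 4): 978 (Sable-1), 976 (Sable-2), 973 (Sable-3), 970 (Apex-1)
Next rejected bid: $968 (not a price — pay-as-bid).
Apex's winning unit-bids: 970 = $970.

Apex pays $970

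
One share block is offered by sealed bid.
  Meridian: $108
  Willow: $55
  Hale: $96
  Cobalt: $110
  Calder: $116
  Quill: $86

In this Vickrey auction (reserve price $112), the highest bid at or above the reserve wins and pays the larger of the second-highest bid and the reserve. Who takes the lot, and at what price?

Vickrey auction (reserve price $112): the highest bid at or above the reserve wins and pays the larger of the second-highest bid and the reserve.
Bids ranked: 116 (Calder) > 110 (Cobalt) > 108 (Meridian) > 96 (Hale) > 86 (Quill) > 55 (Willow)
Highest eligible bid: Calder at $116.
max(second-highest $110, reserve $112) = $112.

Calder pays $112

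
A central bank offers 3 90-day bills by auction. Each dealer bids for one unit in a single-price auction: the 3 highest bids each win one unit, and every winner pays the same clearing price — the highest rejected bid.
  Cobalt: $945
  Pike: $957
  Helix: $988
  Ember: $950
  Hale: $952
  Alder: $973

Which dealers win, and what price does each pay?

Helix, Alder, Pike; each pays $952

Sorting: 988 (Helix), 973 (Alder), 957 (Pike), 952 (Hale), 950 (Ember), …
The 3 highest are Helix, Alder, Pike.
First losing bid is Hale's $952, which sets the uniform price.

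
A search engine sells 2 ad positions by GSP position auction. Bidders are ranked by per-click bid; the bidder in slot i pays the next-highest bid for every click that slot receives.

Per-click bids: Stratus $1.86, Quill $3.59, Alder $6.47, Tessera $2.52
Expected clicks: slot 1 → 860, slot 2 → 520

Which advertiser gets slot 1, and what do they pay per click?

Sorting advertisers: $6.47 (Alder) > $3.59 (Quill) > $2.52 (Tessera) > …
Slot 1 goes to the first-ranked bidder, Alder, who pays the next bid down: $3.59/click.

Alder; $3.59 per click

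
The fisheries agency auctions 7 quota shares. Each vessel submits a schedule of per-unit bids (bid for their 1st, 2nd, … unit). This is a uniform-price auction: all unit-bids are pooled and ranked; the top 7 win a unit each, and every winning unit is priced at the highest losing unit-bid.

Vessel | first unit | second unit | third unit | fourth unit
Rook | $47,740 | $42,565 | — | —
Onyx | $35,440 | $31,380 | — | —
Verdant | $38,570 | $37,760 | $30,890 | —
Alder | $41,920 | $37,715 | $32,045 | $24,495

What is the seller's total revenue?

All unit-bids, highest first — top 7: 47,740 (Rook-1), 42,565 (Rook-2), 41,920 (Alder-1), 38,570 (Verdant-1), 37,760 (Verdant-2), 37,715 (Alder-2), 35,440 (Onyx-1)
The (k+1)-th unit-bid is $32,045.
Allocation: Alder 2, Onyx 1, Rook 2, Verdant 2. Every unit priced at $32,045.
Revenue = 7 × 32,045 = $224,315.

Total revenue: $224,315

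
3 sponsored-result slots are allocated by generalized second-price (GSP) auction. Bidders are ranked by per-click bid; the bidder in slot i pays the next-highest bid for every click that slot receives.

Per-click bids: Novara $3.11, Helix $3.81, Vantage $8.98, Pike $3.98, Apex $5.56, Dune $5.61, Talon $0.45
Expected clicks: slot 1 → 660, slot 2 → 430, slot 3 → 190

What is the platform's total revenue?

Sorting advertisers: $8.98 (Vantage) > $5.61 (Dune) > $5.56 (Apex) > $3.98 (Pike) > …
Slot 1: Vantage pays $5.61 × 660 = $3702.60
Slot 2: Dune pays $5.56 × 430 = $2390.80
Slot 3: Apex pays $3.98 × 190 = $756.20
Total = $6849.60

Total revenue: $6849.60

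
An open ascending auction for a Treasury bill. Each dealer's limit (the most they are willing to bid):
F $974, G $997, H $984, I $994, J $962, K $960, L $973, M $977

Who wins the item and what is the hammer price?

Sorting limits: 997 (G) > 994 (I) > 984 (H) > 977 (M) > 974 (F) > 973 (L) > …
Bidding ends when I exits at $994; G takes it.

G wins at $994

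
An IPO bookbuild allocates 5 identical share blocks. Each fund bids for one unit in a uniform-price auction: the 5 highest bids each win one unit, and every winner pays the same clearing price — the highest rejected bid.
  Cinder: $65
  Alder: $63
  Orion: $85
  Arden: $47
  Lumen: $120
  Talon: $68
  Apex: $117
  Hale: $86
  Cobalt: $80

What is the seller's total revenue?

Total revenue: $340

Bids ranked high→low: 120 (Lumen), 117 (Apex), 86 (Hale), 85 (Orion), 80 (Cobalt), 68 (Talon), 65 (Cinder), …
Top 5: Lumen, Apex, Hale, Orion, Cobalt.
Highest unsuccessful bid: $68 → clearing price.
Total revenue = 5 × $68 = $340.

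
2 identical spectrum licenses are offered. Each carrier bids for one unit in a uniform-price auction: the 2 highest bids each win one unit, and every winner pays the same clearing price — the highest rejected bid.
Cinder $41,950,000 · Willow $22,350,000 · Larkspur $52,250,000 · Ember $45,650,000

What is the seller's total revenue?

Ordering the bids: 52,250,000 (Larkspur), 45,650,000 (Ember), 41,950,000 (Cinder), 22,350,000 (Willow)
Top 2: Larkspur, Ember.
Highest unsuccessful bid: $41,950,000 → clearing price.
Total revenue = 2 × $41,950,000 = $83,900,000.

Total revenue: $83,900,000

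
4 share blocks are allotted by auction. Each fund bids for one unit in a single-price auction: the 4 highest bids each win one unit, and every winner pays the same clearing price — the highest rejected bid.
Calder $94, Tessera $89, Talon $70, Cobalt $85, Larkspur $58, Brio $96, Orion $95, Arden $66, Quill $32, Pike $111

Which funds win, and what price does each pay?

Pike, Brio, Orion, Calder; each pays $89

Ordering the bids: 111 (Pike), 96 (Brio), 95 (Orion), 94 (Calder), 89 (Tessera), 85 (Cobalt), …
Top 4: Pike, Brio, Orion, Calder.
Clearing price = highest rejected bid = $89.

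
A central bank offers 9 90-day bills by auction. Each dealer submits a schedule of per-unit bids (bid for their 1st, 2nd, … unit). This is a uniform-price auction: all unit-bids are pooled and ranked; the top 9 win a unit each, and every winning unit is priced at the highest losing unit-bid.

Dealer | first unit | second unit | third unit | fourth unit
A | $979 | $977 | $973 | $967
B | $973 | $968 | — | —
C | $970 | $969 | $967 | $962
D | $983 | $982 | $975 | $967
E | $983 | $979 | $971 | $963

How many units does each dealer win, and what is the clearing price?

A 3, B 1, D 3, E 2; clearing price $971

Merging the schedules and taking the best 9: 983 (D-1), 983 (E-1), 982 (D-2), 979 (A-1), 979 (E-2), 977 (A-2), 975 (D-3), 973 (A-3), 973 (B-1)
First bid not allocated: $971.
Allocation: A 3, B 1, D 3, E 2.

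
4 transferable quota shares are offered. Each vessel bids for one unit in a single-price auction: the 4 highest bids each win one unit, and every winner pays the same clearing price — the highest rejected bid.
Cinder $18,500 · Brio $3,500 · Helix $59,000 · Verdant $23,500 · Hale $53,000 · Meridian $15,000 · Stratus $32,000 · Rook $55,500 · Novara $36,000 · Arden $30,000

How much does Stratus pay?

Stratus pays $0

Bids ranked high→low: 59,000 (Helix), 55,500 (Rook), 53,000 (Hale), 36,000 (Novara), 32,000 (Stratus), 30,000 (Arden), …
Winners (4 units): Helix, Rook, Hale, Novara.
Clearing price = highest rejected bid = $32,000.
Stratus does not win → pays $0.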